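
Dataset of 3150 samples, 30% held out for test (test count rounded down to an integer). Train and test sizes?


Test = ⌊3150·30/100⌋ = 945
Train = 3150 - 945 = 2205

Train: 2205, Test: 945


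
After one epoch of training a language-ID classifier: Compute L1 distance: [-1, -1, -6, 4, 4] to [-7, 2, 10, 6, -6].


d = |-1+ 7| + |-1-2| + |-6-10| + |4-6| + |4+ 6|
  = 6 + 3 + 16 + 2 + 10
  = 37

37


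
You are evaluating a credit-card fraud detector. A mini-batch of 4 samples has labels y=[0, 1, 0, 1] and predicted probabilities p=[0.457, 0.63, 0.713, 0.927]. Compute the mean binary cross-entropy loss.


L[0] = -ln(1-0.457) = -ln(0.543) = 0.6106
L[1] = -ln(0.63) = 0.462
L[2] = -ln(1-0.713) = -ln(0.287) = 1.2483
L[3] = -ln(0.927) = 0.0758
mean = (0.6106 + 0.462 + 1.2483 + 0.0758)/4 = 0.5992

0.5992


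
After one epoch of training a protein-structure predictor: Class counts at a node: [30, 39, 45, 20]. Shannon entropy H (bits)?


Probabilities: [30/134, 39/134, 45/134, 20/134] ≈ [0.2239, 0.291, 0.3358, 0.1493]
H = -((30/134)·log₂(30/134) + (39/134)·log₂(39/134) + (45/134)·log₂(45/134) + (20/134)·log₂(20/134))
  = 1.9399 bits

1.9399 bits


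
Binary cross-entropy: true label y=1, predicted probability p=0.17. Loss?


BCE = -[y·ln(p) + (1-y)·ln(1-p)]
= -1·ln(0.17) - 0
= -ln(0.17) = 1.772

1.772


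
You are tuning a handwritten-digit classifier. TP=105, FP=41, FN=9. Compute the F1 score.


Precision = 105/146 = 0.7192
Recall = 105/114 = 0.9211
F1 = 2·P·R/(P+R) = 2·TP/(2·TP+FP+FN) = 210/(210+41+9) = 210/260 = 0.8077

0.8077


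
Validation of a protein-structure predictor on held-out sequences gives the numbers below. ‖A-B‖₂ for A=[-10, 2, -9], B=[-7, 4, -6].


d = √((-10+ 7)² + (2-4)² + (-9+ 6)²)
  = √(9 + 4 + 9)
  = √22 = 4.6904

4.6904


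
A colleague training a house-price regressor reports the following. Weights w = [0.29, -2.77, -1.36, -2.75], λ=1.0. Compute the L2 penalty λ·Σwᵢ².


‖w‖₂² = (0.29)² + (-2.77)² + (-1.36)² + (-2.75)²
     = 0.0841 + 7.6729 + 1.8496 + 7.5625
     = 17.1691
λ·‖w‖₂² = 1.0·17.1691 = 17.1691

17.1691


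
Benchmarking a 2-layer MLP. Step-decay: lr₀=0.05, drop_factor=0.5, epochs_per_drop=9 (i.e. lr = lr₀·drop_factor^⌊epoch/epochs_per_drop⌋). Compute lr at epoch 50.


n_drops = ⌊50/9⌋ = 5
lr = 0.05·0.5^5 = 0.05·0.03125 = 0.0015625

0.0015625


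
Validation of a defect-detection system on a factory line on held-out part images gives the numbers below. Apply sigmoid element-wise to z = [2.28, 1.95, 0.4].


σ(2.28) = 1/(1+e^-2.28) = 0.9072
σ(1.95) = 1/(1+e^-1.95) = 0.8754
σ(0.4) = 1/(1+e^-0.4) = 0.5987
result = [0.9072, 0.8754, 0.5987]

[0.9072, 0.8754, 0.5987]


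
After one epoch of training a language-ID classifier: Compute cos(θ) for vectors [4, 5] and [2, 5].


A·B = 4·2 + 5·5 = 33
‖A‖ = √41 = 6.4031, ‖B‖ = √29 = 5.3852
cos = 33/(√41·√29) = 33/√1189 = 0.957

0.957


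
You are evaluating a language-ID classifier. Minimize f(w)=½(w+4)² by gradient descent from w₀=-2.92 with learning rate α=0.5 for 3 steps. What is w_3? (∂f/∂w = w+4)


step 1: grad = -2.92+4 = 1.08; w = -2.92 - 0.5·(1.08) = -3.46
step 2: grad = -3.46+4 = 0.54; w = -3.46 - 0.5·(0.54) = -3.73
step 3: grad = -3.73+4 = 0.27; w = -3.73 - 0.5·(0.27) = -3.865

-3.865


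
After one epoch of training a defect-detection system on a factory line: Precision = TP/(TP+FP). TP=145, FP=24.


Precision = TP/(TP+FP)
= 145/(145+24)
= 145/169 = 85.8%

85.8%


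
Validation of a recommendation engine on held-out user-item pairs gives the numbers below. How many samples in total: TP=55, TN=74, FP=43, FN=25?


Total = TP + TN + FP + FN
= 55 + 74 + 43 + 25
= 197
(Predicted positive: 98, predicted negative: 99)

197


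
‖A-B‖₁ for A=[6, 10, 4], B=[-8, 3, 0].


d = |6+ 8| + |10-3| + |4-0|
  = 14 + 7 + 4
  = 25

25


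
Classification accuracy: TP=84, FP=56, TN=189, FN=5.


Accuracy = (TP+TN)/(TP+TN+FP+FN)
= (84+189)/(334)
= 273/334 = 81.74%

81.74%


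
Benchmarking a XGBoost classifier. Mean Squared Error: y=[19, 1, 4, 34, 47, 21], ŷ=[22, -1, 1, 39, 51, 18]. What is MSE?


Squared errors: (19-22)²=9, (1+ 1)²=4, (4-1)²=9, (34-39)²=25, (47-51)²=16, (21-18)²=9
Sum = 72
MSE = 72/6 = 12

12


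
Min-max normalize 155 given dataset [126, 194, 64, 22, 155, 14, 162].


min=14, max=194
(155-14)/(194-14) = 141/180 = 0.7833

0.7833


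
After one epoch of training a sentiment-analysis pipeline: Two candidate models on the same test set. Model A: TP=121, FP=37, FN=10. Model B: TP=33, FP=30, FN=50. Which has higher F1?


Model A: P=121/158=0.7658, R=121/131=0.9237, F1=2PR/(P+R)=2TP/(2TP+FP+FN)=242/289=0.8374
Model B: P=33/63=0.5238, R=33/83=0.3976, F1=2PR/(P+R)=2TP/(2TP+FP+FN)=66/146=0.4521
0.8374 > 0.4521 → Model A

Model A


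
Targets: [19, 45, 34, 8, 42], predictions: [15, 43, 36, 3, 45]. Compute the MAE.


Absolute errors: |19-15|=4, |45-43|=2, |34-36|=2, |8-3|=5, |42-45|=3
Sum = 16
MAE = 16/5 = 16/5

16/5


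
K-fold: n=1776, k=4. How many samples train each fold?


Fold size = 1776/4 = 444
Training per fold = 1776 - 444 = 1332

1332


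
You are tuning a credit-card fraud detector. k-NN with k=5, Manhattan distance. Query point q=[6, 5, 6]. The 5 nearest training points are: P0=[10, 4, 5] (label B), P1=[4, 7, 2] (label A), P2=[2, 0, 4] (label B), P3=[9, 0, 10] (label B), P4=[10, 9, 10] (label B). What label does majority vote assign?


d(q,P0) = 6  (label B)
d(q,P1) = 8  (label A)
d(q,P2) = 11  (label B)
d(q,P3) = 12  (label B)
d(q,P4) = 12  (label B)
Votes: A=1, B=4
Majority → B

B


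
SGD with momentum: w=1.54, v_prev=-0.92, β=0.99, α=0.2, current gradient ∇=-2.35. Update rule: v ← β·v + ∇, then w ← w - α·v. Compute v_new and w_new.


v_new = 0.99·-0.92 - 2.35 = -0.9108 - 2.35 = -3.2608
w_new = 1.54 - 0.2·-3.2608 = 1.54 + 0.65216 = 2.19216

v_new=-3.2608, w_new=2.19216


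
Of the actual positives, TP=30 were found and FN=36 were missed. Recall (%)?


Recall = TP/(TP+FN)
= 30/(30+36)
= 30/66 = 45.45%

45.45%


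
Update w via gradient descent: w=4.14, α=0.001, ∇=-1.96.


w_new = w - α·∇
= 4.14 - 0.001·-1.96
= 4.14 + 0.00196
= 4.14196

4.14196


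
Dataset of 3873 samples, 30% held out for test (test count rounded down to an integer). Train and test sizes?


Test = ⌊3873·30/100⌋ = 1161
Train = 3873 - 1161 = 2712

Train: 2712, Test: 1161


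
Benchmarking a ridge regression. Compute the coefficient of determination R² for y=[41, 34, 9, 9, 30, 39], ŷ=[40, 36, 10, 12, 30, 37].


ȳ = 27
SS_res = Σ(y-ŷ)² = 19
SS_tot = Σ(y-ȳ)² = 1046
R² = 1 - SS_res/SS_tot = 1 - 0.0182 = 0.9818

0.9818


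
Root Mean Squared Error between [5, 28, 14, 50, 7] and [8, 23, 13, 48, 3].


MSE = 55/5 = 11
RMSE = √(55/5) = 3.3166

3.3166


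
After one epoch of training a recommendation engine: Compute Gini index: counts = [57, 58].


Probabilities: [57/115, 58/115] ≈ [0.4957, 0.5043]
Σpᵢ² = (3249 + 3364)/115² = 6613/13225
Gini = 1 - Σpᵢ² = 1 - 6613/13225 = 0.5

0.5


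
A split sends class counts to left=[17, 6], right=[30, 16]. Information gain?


Parent = [47, 22], H_parent = 0.9031
H_left = 0.8281 (n=23), H_right = 0.9321 (n=46)
H_children = (23/69)·0.8281 + (46/69)·0.9321 = 0.8974
IG = 0.9031 - 0.8974 = 0.0057

0.0057


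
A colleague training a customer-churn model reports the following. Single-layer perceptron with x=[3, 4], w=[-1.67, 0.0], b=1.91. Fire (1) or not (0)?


z = (3)·(-1.67) + (4)·(0.0) + 1.91
  = -3.1
step(z) = 0 (z<0)

0


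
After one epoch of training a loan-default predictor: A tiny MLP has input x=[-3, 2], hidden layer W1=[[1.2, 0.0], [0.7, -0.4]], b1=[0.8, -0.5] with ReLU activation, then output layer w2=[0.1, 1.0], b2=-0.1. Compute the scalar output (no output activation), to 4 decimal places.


z1[0] = (1.2)·(-3) + (0.0)·(2) + 0.8 = -2.8
z1[1] = (0.7)·(-3) + (-0.4)·(2) - 0.5 = -3.4
h = ReLU(z1) = [0.0, 0.0]
output = (0.1)·(0.0) + (1.0)·(0.0) - 0.1 = -0.1

-0.1


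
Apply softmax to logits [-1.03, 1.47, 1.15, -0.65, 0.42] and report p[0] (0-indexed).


Exponentials: e^-1.03=0.357, e^1.47=4.3492, e^1.15=3.1582, e^-0.65=0.522, e^0.42=1.522
Sum = 9.9084
Softmax = [0.036, 0.4389, 0.3187, 0.0527, 0.1536]
p[0] = 0.357/9.9084 = 0.036

0.036


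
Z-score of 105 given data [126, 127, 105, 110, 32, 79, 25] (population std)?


μ = 86.2857, σ = 39.4669
z = (105 - 86.2857)/39.4669 = 0.4742

0.4742


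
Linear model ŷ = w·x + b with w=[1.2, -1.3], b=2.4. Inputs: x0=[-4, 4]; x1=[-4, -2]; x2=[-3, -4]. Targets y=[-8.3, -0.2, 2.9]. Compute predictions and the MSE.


ŷ0 = (1.2)·(-4) + (-1.3)·(4) + 2.4 = -7.6
ŷ1 = (1.2)·(-4) + (-1.3)·(-2) + 2.4 = 0.2
ŷ2 = (1.2)·(-3) + (-1.3)·(-4) + 2.4 = 4.0
errors² = [0.49, 0.16, 1.21]
MSE = 1.8600/3 = 0.62

0.62


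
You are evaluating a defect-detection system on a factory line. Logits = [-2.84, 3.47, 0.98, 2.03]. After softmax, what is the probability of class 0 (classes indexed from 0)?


Exponentials: e^-2.84=0.0584, e^3.47=32.1367, e^0.98=2.6645, e^2.03=7.6141
Sum = 42.4737
Softmax = [0.0014, 0.7566, 0.0627, 0.1793]
p[0] = 0.0584/42.4737 = 0.0014

0.0014


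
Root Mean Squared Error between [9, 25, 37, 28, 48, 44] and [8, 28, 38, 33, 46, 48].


MSE = 56/6 = 9.3333
RMSE = √(56/6) = 3.0551

3.0551


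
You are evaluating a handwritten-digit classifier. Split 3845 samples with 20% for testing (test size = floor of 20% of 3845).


Test = ⌊3845·20/100⌋ = 769
Train = 3845 - 769 = 3076

Train: 3076, Test: 769


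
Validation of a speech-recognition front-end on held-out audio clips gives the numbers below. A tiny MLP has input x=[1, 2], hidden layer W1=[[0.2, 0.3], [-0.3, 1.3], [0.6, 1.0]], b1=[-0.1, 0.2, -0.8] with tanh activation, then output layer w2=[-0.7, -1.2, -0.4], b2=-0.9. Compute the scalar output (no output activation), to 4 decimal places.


z1[0] = (0.2)·(1) + (0.3)·(2) - 0.1 = 0.7
z1[1] = (-0.3)·(1) + (1.3)·(2) + 0.2 = 2.5
z1[2] = (0.6)·(1) + (1.0)·(2) - 0.8 = 1.8
h = tanh(z1) = [0.6044, 0.9866, 0.9468]
output = (-0.7)·(0.6044) + (-1.2)·(0.9866) + (-0.4)·(0.9468) - 0.9 = -2.8857

-2.8857


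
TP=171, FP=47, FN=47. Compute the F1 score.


Precision = 171/218 = 0.7844
Recall = 171/218 = 0.7844
F1 = 2·P·R/(P+R) = 2·TP/(2·TP+FP+FN) = 342/(342+47+47) = 342/436 = 0.7844

0.7844


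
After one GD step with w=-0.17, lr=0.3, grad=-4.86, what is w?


w_new = w - α·∇
= -0.17 - 0.3·-4.86
= -0.17 + 1.458
= 1.288

1.288


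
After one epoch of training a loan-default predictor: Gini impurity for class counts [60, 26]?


Probabilities: [60/86, 26/86] ≈ [0.6977, 0.3023]
Σpᵢ² = (3600 + 676)/86² = 4276/7396
Gini = 1 - Σpᵢ² = 1 - 4276/7396 = 0.4218

0.4218


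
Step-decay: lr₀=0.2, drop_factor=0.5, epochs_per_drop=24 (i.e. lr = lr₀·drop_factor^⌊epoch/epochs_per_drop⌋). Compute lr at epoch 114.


n_drops = ⌊114/24⌋ = 4
lr = 0.2·0.5^4 = 0.2·0.0625 = 0.0125

0.0125


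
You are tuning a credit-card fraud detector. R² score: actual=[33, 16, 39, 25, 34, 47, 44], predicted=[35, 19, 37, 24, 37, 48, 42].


ȳ = 34
SS_res = Σ(y-ŷ)² = 32
SS_tot = Σ(y-ȳ)² = 700
R² = 1 - SS_res/SS_tot = 1 - 0.0457 = 0.9543

0.9543


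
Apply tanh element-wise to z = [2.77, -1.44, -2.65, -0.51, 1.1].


tanh(2.77) = 0.9922
tanh(-1.44) = -0.8937
tanh(-2.65) = -0.9901
tanh(-0.51) = -0.4699
tanh(1.1) = 0.8005
result = [0.9922, -0.8937, -0.9901, -0.4699, 0.8005]

[0.9922, -0.8937, -0.9901, -0.4699, 0.8005]


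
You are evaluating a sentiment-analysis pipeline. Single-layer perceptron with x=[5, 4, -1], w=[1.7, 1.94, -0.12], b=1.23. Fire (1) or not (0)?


z = (5)·(1.7) + (4)·(1.94) + (-1)·(-0.12) + 1.23
  = 17.61
step(z) = 1 (z≥0)

1


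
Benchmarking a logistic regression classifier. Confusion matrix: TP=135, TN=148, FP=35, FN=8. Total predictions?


Total = TP + TN + FP + FN
= 135 + 148 + 35 + 8
= 326
(Predicted positive: 170, predicted negative: 156)

326


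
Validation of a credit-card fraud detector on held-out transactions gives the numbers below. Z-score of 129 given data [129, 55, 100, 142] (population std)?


μ = 106.5, σ = 33.3954
z = (129 - 106.5)/33.3954 = 0.6737

0.6737


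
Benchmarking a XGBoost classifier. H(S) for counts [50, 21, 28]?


Probabilities: [50/99, 21/99, 28/99] ≈ [0.5051, 0.2121, 0.2828]
H = -((50/99)·log₂(50/99) + (21/99)·log₂(21/99) + (28/99)·log₂(28/99))
  = 1.4876 bits

1.4876 bits


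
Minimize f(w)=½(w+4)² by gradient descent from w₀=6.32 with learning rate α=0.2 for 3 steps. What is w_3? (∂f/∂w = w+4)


step 1: grad = 6.32+4 = 10.32; w = 6.32 - 0.2·(10.32) = 4.256
step 2: grad = 4.256+4 = 8.256; w = 4.256 - 0.2·(8.256) = 2.6048
step 3: grad = 2.6048+4 = 6.6048; w = 2.6048 - 0.2·(6.6048) = 1.28384

1.28384


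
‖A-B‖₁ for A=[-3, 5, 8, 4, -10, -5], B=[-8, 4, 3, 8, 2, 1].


d = |-3+ 8| + |5-4| + |8-3| + |4-8| + |-10-2| + |-5-1|
  = 5 + 1 + 5 + 4 + 12 + 6
  = 33

33


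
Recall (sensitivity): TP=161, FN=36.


Recall = TP/(TP+FN)
= 161/(161+36)
= 161/197 = 81.73%

81.73%


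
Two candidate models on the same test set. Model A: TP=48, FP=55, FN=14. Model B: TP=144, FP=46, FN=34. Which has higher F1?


Model A: P=48/103=0.466, R=48/62=0.7742, F1=2PR/(P+R)=2TP/(2TP+FP+FN)=96/165=0.5818
Model B: P=144/190=0.7579, R=144/178=0.809, F1=2PR/(P+R)=2TP/(2TP+FP+FN)=288/368=0.7826
0.5818 < 0.7826 → Model B

Model B


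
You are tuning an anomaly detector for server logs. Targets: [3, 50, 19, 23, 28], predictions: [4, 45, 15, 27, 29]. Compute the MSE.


Squared errors: (3-4)²=1, (50-45)²=25, (19-15)²=16, (23-27)²=16, (28-29)²=1
Sum = 59
MSE = 59/5 = 59/5

59/5


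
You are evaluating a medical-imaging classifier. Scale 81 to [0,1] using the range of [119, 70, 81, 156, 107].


min=70, max=156
(81-70)/(156-70) = 11/86 = 0.1279

0.1279


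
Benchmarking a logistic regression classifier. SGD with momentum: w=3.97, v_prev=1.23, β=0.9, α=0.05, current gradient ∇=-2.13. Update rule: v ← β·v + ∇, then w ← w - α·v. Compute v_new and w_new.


v_new = 0.9·1.23 - 2.13 = 1.107 - 2.13 = -1.023
w_new = 3.97 - 0.05·-1.023 = 3.97 + 0.05115 = 4.02115

v_new=-1.023, w_new=4.02115


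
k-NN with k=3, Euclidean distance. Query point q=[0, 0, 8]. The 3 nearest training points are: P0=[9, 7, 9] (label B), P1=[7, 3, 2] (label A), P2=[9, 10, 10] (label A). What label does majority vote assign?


d(q,P0) = 11.4455  (label B)
d(q,P1) = 9.6954  (label A)
d(q,P2) = 13.6015  (label A)
Votes: A=2, B=1
Majority → A

A


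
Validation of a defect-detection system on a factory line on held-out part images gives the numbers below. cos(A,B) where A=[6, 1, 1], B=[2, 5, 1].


A·B = 6·2 + 1·5 + 1·1 = 18
‖A‖ = √38 = 6.1644, ‖B‖ = √30 = 5.4772
cos = 18/(√38·√30) = 18/√1140 = 0.5331

0.5331


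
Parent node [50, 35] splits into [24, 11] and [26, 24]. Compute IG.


Parent = [50, 35], H_parent = 0.9774
H_left = 0.8981 (n=35), H_right = 0.9988 (n=50)
H_children = (35/85)·0.8981 + (50/85)·0.9988 = 0.9573
IG = 0.9774 - 0.9573 = 0.0201

0.0201


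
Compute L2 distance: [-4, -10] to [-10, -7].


d = √((-4+ 10)² + (-10+ 7)²)
  = √(36 + 9)
  = √45 = 6.7082

6.7082


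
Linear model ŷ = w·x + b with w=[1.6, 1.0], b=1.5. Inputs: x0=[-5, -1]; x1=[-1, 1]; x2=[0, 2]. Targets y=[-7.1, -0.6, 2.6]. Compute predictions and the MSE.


ŷ0 = (1.6)·(-5) + (1.0)·(-1) + 1.5 = -7.5
ŷ1 = (1.6)·(-1) + (1.0)·(1) + 1.5 = 0.9
ŷ2 = (1.6)·(0) + (1.0)·(2) + 1.5 = 3.5
errors² = [0.16, 2.25, 0.81]
MSE = 3.2200/3 = 1.0733

1.0733


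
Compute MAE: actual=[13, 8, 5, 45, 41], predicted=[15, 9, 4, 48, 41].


Absolute errors: |13-15|=2, |8-9|=1, |5-4|=1, |45-48|=3, |41-41|=0
Sum = 7
MAE = 7/5 = 7/5

7/5


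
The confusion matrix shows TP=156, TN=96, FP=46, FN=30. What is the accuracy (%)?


Accuracy = (TP+TN)/(TP+TN+FP+FN)
= (156+96)/(328)
= 252/328 = 76.83%

76.83%


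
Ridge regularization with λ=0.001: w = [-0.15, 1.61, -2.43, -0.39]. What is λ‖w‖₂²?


‖w‖₂² = (-0.15)² + (1.61)² + (-2.43)² + (-0.39)²
     = 0.0225 + 2.5921 + 5.9049 + 0.1521
     = 8.6716
λ·‖w‖₂² = 0.001·8.6716 = 0.008672

0.008672


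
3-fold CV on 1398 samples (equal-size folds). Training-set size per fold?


Fold size = 1398/3 = 466
Training per fold = 1398 - 466 = 932

932


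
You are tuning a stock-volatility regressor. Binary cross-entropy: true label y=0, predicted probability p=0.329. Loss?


BCE = -[y·ln(p) + (1-y)·ln(1-p)]
= -0 - 1·ln(1-0.329)
= -ln(0.671) = 0.399

0.399


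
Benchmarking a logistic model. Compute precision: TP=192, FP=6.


Precision = TP/(TP+FP)
= 192/(192+6)
= 192/198 = 96.97%

96.97%


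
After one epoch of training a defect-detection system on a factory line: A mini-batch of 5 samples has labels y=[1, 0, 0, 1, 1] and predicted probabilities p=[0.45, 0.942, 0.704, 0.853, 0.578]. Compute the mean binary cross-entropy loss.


L[0] = -ln(0.45) = 0.7985
L[1] = -ln(1-0.942) = -ln(0.058) = 2.8473
L[2] = -ln(1-0.704) = -ln(0.296) = 1.2174
L[3] = -ln(0.853) = 0.159
L[4] = -ln(0.578) = 0.5482
mean = (0.7985 + 2.8473 + 1.2174 + 0.159 + 0.5482)/5 = 1.1141

1.1141


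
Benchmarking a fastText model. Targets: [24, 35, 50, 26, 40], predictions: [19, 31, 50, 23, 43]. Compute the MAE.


Absolute errors: |24-19|=5, |35-31|=4, |50-50|=0, |26-23|=3, |40-43|=3
Sum = 15
MAE = 15/5 = 3

3


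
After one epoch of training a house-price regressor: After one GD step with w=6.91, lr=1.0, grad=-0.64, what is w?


w_new = w - α·∇
= 6.91 - 1.0·-0.64
= 6.91 + 0.64
= 7.55

7.55


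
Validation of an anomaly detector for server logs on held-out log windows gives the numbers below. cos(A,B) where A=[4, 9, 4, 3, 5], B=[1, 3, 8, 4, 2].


A·B = 4·1 + 9·3 + 4·8 + 3·4 + 5·2 = 85
‖A‖ = √147 = 12.1244, ‖B‖ = √94 = 9.6954
cos = 85/(√147·√94) = 85/√13818 = 0.7231

0.7231


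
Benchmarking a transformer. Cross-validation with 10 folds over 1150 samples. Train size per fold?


Fold size = 1150/10 = 115
Training per fold = 1150 - 115 = 1035

1035


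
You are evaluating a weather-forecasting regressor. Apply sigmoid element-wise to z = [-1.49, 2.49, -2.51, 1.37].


σ(-1.49) = 1/(1+e^1.49) = 0.1839
σ(2.49) = 1/(1+e^-2.49) = 0.9234
σ(-2.51) = 1/(1+e^2.51) = 0.0752
σ(1.37) = 1/(1+e^-1.37) = 0.7974
result = [0.1839, 0.9234, 0.0752, 0.7974]

[0.1839, 0.9234, 0.0752, 0.7974]


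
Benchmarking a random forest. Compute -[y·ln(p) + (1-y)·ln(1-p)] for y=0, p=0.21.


BCE = -[y·ln(p) + (1-y)·ln(1-p)]
= -0 - 1·ln(1-0.21)
= -ln(0.79) = 0.2357

0.2357


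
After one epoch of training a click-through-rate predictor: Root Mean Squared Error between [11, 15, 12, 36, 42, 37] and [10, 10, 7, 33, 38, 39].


MSE = 80/6 = 13.3333
RMSE = √(80/6) = 3.6515

3.6515


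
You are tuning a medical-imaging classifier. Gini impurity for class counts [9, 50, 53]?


Probabilities: [9/112, 50/112, 53/112] ≈ [0.0804, 0.4464, 0.4732]
Σpᵢ² = (81 + 2500 + 2809)/112² = 5390/12544
Gini = 1 - Σpᵢ² = 1 - 5390/12544 = 0.5703

0.5703


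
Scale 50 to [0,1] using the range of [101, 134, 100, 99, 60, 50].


min=50, max=134
(50-50)/(134-50) = 0/84 = 0.0

0.0


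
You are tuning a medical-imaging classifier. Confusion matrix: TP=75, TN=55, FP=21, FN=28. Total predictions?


Total = TP + TN + FP + FN
= 75 + 55 + 21 + 28
= 179
(Predicted positive: 96, predicted negative: 83)

179


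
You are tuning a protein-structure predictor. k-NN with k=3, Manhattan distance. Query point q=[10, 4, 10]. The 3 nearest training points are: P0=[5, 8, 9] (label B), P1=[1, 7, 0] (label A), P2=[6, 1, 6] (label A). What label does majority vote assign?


d(q,P0) = 10  (label B)
d(q,P1) = 22  (label A)
d(q,P2) = 11  (label A)
Votes: A=2, B=1
Majority → A

A


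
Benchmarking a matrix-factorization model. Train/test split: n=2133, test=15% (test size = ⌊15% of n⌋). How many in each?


Test = ⌊2133·15/100⌋ = 319
Train = 2133 - 319 = 1814

Train: 1814, Test: 319


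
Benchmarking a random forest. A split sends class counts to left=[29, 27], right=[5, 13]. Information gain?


Parent = [34, 40], H_parent = 0.9953
H_left = 0.9991 (n=56), H_right = 0.8524 (n=18)
H_children = (56/74)·0.9991 + (18/74)·0.8524 = 0.9634
IG = 0.9953 - 0.9634 = 0.0319

0.0319


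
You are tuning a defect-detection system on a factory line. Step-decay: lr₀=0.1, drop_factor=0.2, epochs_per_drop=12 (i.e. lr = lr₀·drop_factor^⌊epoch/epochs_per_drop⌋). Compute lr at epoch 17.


n_drops = ⌊17/12⌋ = 1
lr = 0.1·0.2^1 = 0.1·0.2 = 0.02

0.02


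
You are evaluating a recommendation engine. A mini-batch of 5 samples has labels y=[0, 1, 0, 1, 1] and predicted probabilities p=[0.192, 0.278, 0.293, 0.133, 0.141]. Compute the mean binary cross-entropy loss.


L[0] = -ln(1-0.192) = -ln(0.808) = 0.2132
L[1] = -ln(0.278) = 1.2801
L[2] = -ln(1-0.293) = -ln(0.707) = 0.3467
L[3] = -ln(0.133) = 2.0174
L[4] = -ln(0.141) = 1.959
mean = (0.2132 + 1.2801 + 0.3467 + 2.0174 + 1.959)/5 = 1.1633

1.1633


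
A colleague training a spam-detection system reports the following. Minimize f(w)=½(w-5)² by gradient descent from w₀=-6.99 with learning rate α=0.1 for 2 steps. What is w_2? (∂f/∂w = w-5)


step 1: grad = -6.99-5 = -11.99; w = -6.99 - 0.1·(-11.99) = -5.791
step 2: grad = -5.791-5 = -10.791; w = -5.791 - 0.1·(-10.791) = -4.7119

-4.7119


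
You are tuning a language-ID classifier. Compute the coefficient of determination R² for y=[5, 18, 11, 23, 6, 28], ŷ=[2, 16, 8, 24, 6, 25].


ȳ = 15.1667
SS_res = Σ(y-ŷ)² = 32
SS_tot = Σ(y-ȳ)² = 438.83
R² = 1 - SS_res/SS_tot = 1 - 0.0729 = 0.9271

0.9271


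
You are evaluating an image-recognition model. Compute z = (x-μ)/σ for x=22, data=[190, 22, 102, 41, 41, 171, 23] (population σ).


μ = 84.2857, σ = 65.8911
z = (22 - 84.2857)/65.8911 = -0.9453

-0.9453


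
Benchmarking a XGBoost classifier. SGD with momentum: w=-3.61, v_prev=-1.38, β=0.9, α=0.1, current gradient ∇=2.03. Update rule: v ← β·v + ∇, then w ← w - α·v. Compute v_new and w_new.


v_new = 0.9·-1.38 + 2.03 = -1.242 + 2.03 = 0.788
w_new = -3.61 - 0.1·0.788 = -3.61 - 0.0788 = -3.6888

v_new=0.788, w_new=-3.6888


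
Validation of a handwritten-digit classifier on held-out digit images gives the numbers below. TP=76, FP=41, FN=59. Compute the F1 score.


Precision = 76/117 = 0.6496
Recall = 76/135 = 0.563
F1 = 2·P·R/(P+R) = 2·TP/(2·TP+FP+FN) = 152/(152+41+59) = 152/252 = 0.6032

0.6032


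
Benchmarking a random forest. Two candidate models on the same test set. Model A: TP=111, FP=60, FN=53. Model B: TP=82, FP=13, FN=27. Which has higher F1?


Model A: P=111/171=0.6491, R=111/164=0.6768, F1=2PR/(P+R)=2TP/(2TP+FP+FN)=222/335=0.6627
Model B: P=82/95=0.8632, R=82/109=0.7523, F1=2PR/(P+R)=2TP/(2TP+FP+FN)=164/204=0.8039
0.6627 < 0.8039 → Model B

Model B


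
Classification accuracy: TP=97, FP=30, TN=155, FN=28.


Accuracy = (TP+TN)/(TP+TN+FP+FN)
= (97+155)/(310)
= 252/310 = 81.29%

81.29%


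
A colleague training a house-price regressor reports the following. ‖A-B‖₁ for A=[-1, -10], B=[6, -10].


d = |-1-6| + |-10+ 10|
  = 7 + 0
  = 7

7


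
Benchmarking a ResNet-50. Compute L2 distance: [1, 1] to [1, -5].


d = √((1-1)² + (1+ 5)²)
  = √(0 + 36)
  = √36 = 6.0

6.0


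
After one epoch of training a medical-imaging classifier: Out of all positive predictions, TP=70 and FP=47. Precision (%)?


Precision = TP/(TP+FP)
= 70/(70+47)
= 70/117 = 59.83%

59.83%


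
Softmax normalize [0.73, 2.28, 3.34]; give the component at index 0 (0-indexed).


Exponentials: e^0.73=2.0751, e^2.28=9.7767, e^3.34=28.2191
Sum = 40.0709
Softmax = [0.0518, 0.244, 0.7042]
p[0] = 2.0751/40.0709 = 0.0518

0.0518


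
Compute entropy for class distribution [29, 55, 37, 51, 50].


Probabilities: [29/222, 55/222, 37/222, 51/222, 50/222] ≈ [0.1306, 0.2477, 0.1667, 0.2297, 0.2252]
H = -((29/222)·log₂(29/222) + (55/222)·log₂(55/222) + (37/222)·log₂(37/222) + (51/222)·log₂(51/222) + (50/222)·log₂(50/222))
  = 2.285 bits

2.285 bits


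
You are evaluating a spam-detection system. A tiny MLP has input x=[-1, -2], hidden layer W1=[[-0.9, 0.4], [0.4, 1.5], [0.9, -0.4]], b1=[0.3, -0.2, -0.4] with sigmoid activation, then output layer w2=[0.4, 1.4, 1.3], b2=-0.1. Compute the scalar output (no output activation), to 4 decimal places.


z1[0] = (-0.9)·(-1) + (0.4)·(-2) + 0.3 = 0.4
z1[1] = (0.4)·(-1) + (1.5)·(-2) - 0.2 = -3.6
z1[2] = (0.9)·(-1) + (-0.4)·(-2) - 0.4 = -0.5
h = sigmoid(z1) = [0.5987, 0.0266, 0.3775]
output = (0.4)·(0.5987) + (1.4)·(0.0266) + (1.3)·(0.3775) - 0.1 = 0.6675

0.6675


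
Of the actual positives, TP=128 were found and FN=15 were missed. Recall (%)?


Recall = TP/(TP+FN)
= 128/(128+15)
= 128/143 = 89.51%

89.51%


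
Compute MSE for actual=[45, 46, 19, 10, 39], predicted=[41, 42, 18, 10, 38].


Squared errors: (45-41)²=16, (46-42)²=16, (19-18)²=1, (10-10)²=0, (39-38)²=1
Sum = 34
MSE = 34/5 = 34/5

34/5


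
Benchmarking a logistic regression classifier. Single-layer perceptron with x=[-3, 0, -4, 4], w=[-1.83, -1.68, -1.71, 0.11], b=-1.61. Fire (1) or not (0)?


z = (-3)·(-1.83) + (0)·(-1.68) + (-4)·(-1.71) + (4)·(0.11) - 1.61
  = 11.16
step(z) = 1 (z≥0)

1


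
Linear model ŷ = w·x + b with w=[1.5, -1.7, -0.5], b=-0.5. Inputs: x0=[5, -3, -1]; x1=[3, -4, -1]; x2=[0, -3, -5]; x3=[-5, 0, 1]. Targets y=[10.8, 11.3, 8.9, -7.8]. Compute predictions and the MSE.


ŷ0 = (1.5)·(5) + (-1.7)·(-3) + (-0.5)·(-1) - 0.5 = 12.6
ŷ1 = (1.5)·(3) + (-1.7)·(-4) + (-0.5)·(-1) - 0.5 = 11.3
ŷ2 = (1.5)·(0) + (-1.7)·(-3) + (-0.5)·(-5) - 0.5 = 7.1
ŷ3 = (1.5)·(-5) + (-1.7)·(0) + (-0.5)·(1) - 0.5 = -8.5
errors² = [3.24, 0.0, 3.24, 0.49]
MSE = 6.9700/4 = 1.7425

1.7425


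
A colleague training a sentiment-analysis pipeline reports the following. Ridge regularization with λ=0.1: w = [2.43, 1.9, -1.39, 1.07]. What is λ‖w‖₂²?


‖w‖₂² = (2.43)² + (1.9)² + (-1.39)² + (1.07)²
     = 5.9049 + 3.61 + 1.9321 + 1.1449
     = 12.5919
λ·‖w‖₂² = 0.1·12.5919 = 1.25919

1.25919


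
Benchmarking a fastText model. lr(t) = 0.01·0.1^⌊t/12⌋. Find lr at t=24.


n_drops = ⌊24/12⌋ = 2
lr = 0.01·0.1^2 = 0.01·0.01 = 0.0001

0.0001


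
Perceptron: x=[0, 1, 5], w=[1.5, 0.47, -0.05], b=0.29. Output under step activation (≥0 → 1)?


z = (0)·(1.5) + (1)·(0.47) + (5)·(-0.05) + 0.29
  = 0.51
step(z) = 1 (z≥0)

1


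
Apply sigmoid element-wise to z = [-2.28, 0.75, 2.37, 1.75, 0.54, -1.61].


σ(-2.28) = 1/(1+e^2.28) = 0.0928
σ(0.75) = 1/(1+e^-0.75) = 0.6792
σ(2.37) = 1/(1+e^-2.37) = 0.9145
σ(1.75) = 1/(1+e^-1.75) = 0.852
σ(0.54) = 1/(1+e^-0.54) = 0.6318
σ(-1.61) = 1/(1+e^1.61) = 0.1666
result = [0.0928, 0.6792, 0.9145, 0.852, 0.6318, 0.1666]

[0.0928, 0.6792, 0.9145, 0.852, 0.6318, 0.1666]


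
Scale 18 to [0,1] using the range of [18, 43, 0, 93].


min=0, max=93
(18-0)/(93-0) = 18/93 = 0.1935

0.1935


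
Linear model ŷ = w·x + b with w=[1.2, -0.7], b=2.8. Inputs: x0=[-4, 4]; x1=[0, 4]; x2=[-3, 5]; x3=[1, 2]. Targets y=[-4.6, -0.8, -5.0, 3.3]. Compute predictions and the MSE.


ŷ0 = (1.2)·(-4) + (-0.7)·(4) + 2.8 = -4.8
ŷ1 = (1.2)·(0) + (-0.7)·(4) + 2.8 = 0.0
ŷ2 = (1.2)·(-3) + (-0.7)·(5) + 2.8 = -4.3
ŷ3 = (1.2)·(1) + (-0.7)·(2) + 2.8 = 2.6
errors² = [0.04, 0.64, 0.49, 0.49]
MSE = 1.6600/4 = 0.415

0.415


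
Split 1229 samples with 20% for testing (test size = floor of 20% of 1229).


Test = ⌊1229·20/100⌋ = 245
Train = 1229 - 245 = 984

Train: 984, Test: 245


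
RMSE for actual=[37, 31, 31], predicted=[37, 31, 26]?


MSE = 25/3 = 8.3333
RMSE = √(25/3) = 2.8868

2.8868


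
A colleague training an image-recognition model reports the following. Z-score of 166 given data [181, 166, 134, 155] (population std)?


μ = 159, σ = 17.1318
z = (166 - 159)/17.1318 = 0.4086

0.4086


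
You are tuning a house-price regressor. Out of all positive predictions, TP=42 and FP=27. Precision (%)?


Precision = TP/(TP+FP)
= 42/(42+27)
= 42/69 = 60.87%

60.87%


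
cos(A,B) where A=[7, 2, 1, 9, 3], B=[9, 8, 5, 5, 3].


A·B = 7·9 + 2·8 + 1·5 + 9·5 + 3·3 = 138
‖A‖ = √144 = 12, ‖B‖ = √204 = 14.2829
cos = 138/(√144·√204) = 138/√29376 = 0.8052

0.8052


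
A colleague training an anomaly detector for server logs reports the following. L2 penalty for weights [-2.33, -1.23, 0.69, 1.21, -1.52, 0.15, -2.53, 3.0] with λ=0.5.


‖w‖₂² = (-2.33)² + (-1.23)² + (0.69)² + (1.21)² + (-1.52)² + (0.15)² + (-2.53)² + (3.0)²
     = 5.4289 + 1.5129 + 0.4761 + 1.4641 + 2.3104 + 0.0225 + 6.4009 + 9
     = 26.6158
λ·‖w‖₂² = 0.5·26.6158 = 13.3079

13.3079


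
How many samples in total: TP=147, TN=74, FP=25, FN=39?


Total = TP + TN + FP + FN
= 147 + 74 + 25 + 39
= 285
(Predicted positive: 172, predicted negative: 113)

285


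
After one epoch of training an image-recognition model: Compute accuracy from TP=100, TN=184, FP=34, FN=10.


Accuracy = (TP+TN)/(TP+TN+FP+FN)
= (100+184)/(328)
= 284/328 = 86.59%

86.59%


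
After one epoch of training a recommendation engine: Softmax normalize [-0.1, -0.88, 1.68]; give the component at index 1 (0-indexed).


Exponentials: e^-0.1=0.9048, e^-0.88=0.4148, e^1.68=5.3656
Sum = 6.6852
Softmax = [0.1353, 0.062, 0.8026]
p[1] = 0.4148/6.6852 = 0.062

0.062


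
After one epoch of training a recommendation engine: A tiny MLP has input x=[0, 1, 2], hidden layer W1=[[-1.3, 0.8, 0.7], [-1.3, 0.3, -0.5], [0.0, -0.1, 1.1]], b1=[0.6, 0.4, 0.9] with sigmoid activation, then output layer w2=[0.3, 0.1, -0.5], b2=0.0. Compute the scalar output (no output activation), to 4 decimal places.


z1[0] = (-1.3)·(0) + (0.8)·(1) + (0.7)·(2) + 0.6 = 2.8
z1[1] = (-1.3)·(0) + (0.3)·(1) + (-0.5)·(2) + 0.4 = -0.3
z1[2] = (0.0)·(0) + (-0.1)·(1) + (1.1)·(2) + 0.9 = 3.0
h = sigmoid(z1) = [0.9427, 0.4256, 0.9526]
output = (0.3)·(0.9427) + (0.1)·(0.4256) + (-0.5)·(0.9526) + 0.0 = -0.1509

-0.1509


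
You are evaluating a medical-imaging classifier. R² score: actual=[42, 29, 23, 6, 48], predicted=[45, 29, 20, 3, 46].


ȳ = 29.6
SS_res = Σ(y-ŷ)² = 31
SS_tot = Σ(y-ȳ)² = 1093.2
R² = 1 - SS_res/SS_tot = 1 - 0.0284 = 0.9716

0.9716


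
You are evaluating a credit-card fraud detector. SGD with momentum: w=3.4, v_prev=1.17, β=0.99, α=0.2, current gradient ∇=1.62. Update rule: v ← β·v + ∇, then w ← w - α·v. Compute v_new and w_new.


v_new = 0.99·1.17 + 1.62 = 1.1583 + 1.62 = 2.7783
w_new = 3.4 - 0.2·2.7783 = 3.4 - 0.55566 = 2.84434

v_new=2.7783, w_new=2.84434


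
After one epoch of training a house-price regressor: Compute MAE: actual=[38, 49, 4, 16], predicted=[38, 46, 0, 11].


Absolute errors: |38-38|=0, |49-46|=3, |4-0|=4, |16-11|=5
Sum = 12
MAE = 12/4 = 3

3


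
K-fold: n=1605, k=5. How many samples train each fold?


Fold size = 1605/5 = 321
Training per fold = 1605 - 321 = 1284

1284


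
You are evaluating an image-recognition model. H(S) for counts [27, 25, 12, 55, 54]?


Probabilities: [27/173, 25/173, 12/173, 55/173, 54/173] ≈ [0.1561, 0.1445, 0.0694, 0.3179, 0.3121]
H = -((27/173)·log₂(27/173) + (25/173)·log₂(25/173) + (12/173)·log₂(12/173) + (55/173)·log₂(55/173) + (54/173)·log₂(54/173))
  = 2.1385 bits

2.1385 bits


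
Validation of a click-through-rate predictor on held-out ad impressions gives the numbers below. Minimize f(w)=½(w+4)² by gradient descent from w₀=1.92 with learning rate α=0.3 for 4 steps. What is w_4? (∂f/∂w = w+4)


step 1: grad = 1.92+4 = 5.92; w = 1.92 - 0.3·(5.92) = 0.144
step 2: grad = 0.144+4 = 4.144; w = 0.144 - 0.3·(4.144) = -1.0992
step 3: grad = -1.0992+4 = 2.9008; w = -1.0992 - 0.3·(2.9008) = -1.96944
step 4: grad = -1.96944+4 = 2.03056; w = -1.96944 - 0.3·(2.03056) = -2.578608

-2.578608


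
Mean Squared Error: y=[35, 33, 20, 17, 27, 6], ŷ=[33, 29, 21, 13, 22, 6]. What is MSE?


Squared errors: (35-33)²=4, (33-29)²=16, (20-21)²=1, (17-13)²=16, (27-22)²=25, (6-6)²=0
Sum = 62
MSE = 62/6 = 31/3

31/3


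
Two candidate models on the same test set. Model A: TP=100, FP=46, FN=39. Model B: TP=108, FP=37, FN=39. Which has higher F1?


Model A: P=100/146=0.6849, R=100/139=0.7194, F1=2PR/(P+R)=2TP/(2TP+FP+FN)=200/285=0.7018
Model B: P=108/145=0.7448, R=108/147=0.7347, F1=2PR/(P+R)=2TP/(2TP+FP+FN)=216/292=0.7397
0.7018 < 0.7397 → Model B

Model B


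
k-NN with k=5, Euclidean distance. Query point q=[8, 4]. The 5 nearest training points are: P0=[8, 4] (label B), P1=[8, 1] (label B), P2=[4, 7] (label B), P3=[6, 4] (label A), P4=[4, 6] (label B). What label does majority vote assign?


d(q,P0) = 0.0  (label B)
d(q,P1) = 3.0  (label B)
d(q,P2) = 5.0  (label B)
d(q,P3) = 2.0  (label A)
d(q,P4) = 4.4721  (label B)
Votes: A=1, B=4
Majority → B

B


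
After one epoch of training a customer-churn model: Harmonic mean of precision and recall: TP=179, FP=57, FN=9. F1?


Precision = 179/236 = 0.7585
Recall = 179/188 = 0.9521
F1 = 2·P·R/(P+R) = 2·TP/(2·TP+FP+FN) = 358/(358+57+9) = 358/424 = 0.8443

0.8443


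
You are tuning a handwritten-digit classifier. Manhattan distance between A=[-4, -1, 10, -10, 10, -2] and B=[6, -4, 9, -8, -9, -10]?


d = |-4-6| + |-1+ 4| + |10-9| + |-10+ 8| + |10+ 9| + |-2+ 10|
  = 10 + 3 + 1 + 2 + 19 + 8
  = 43

43


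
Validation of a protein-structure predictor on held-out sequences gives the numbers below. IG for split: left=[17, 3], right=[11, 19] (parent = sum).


Parent = [28, 22], H_parent = 0.9896
H_left = 0.6098 (n=20), H_right = 0.9481 (n=30)
H_children = (20/50)·0.6098 + (30/50)·0.9481 = 0.8128
IG = 0.9896 - 0.8128 = 0.1768

0.1768


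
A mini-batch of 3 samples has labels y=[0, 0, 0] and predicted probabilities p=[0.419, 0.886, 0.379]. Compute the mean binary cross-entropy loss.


L[0] = -ln(1-0.419) = -ln(0.581) = 0.543
L[1] = -ln(1-0.886) = -ln(0.114) = 2.1716
L[2] = -ln(1-0.379) = -ln(0.621) = 0.4764
mean = (0.543 + 2.1716 + 0.4764)/3 = 1.0637

1.0637


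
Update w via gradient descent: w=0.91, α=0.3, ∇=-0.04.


w_new = w - α·∇
= 0.91 - 0.3·-0.04
= 0.91 + 0.012
= 0.922

0.922


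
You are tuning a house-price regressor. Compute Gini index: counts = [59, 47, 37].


Probabilities: [59/143, 47/143, 37/143] ≈ [0.4126, 0.3287, 0.2587]
Σpᵢ² = (3481 + 2209 + 1369)/143² = 7059/20449
Gini = 1 - Σpᵢ² = 1 - 7059/20449 = 0.6548

0.6548


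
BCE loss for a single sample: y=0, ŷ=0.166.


BCE = -[y·ln(p) + (1-y)·ln(1-p)]
= -0 - 1·ln(1-0.166)
= -ln(0.834) = 0.1815

0.1815


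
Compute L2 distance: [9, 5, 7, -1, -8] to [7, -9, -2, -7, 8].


d = √((9-7)² + (5+ 9)² + (7+ 2)² + (-1+ 7)² + (-8-8)²)
  = √(4 + 196 + 81 + 36 + 256)
  = √573 = 23.9374

23.9374


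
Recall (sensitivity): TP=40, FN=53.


Recall = TP/(TP+FN)
= 40/(40+53)
= 40/93 = 43.01%

43.01%


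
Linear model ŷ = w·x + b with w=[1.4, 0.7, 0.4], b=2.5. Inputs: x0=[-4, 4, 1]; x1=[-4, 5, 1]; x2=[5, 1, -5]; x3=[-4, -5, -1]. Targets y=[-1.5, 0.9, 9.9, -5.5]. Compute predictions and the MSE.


ŷ0 = (1.4)·(-4) + (0.7)·(4) + (0.4)·(1) + 2.5 = 0.1
ŷ1 = (1.4)·(-4) + (0.7)·(5) + (0.4)·(1) + 2.5 = 0.8
ŷ2 = (1.4)·(5) + (0.7)·(1) + (0.4)·(-5) + 2.5 = 8.2
ŷ3 = (1.4)·(-4) + (0.7)·(-5) + (0.4)·(-1) + 2.5 = -7.0
errors² = [2.56, 0.01, 2.89, 2.25]
MSE = 7.7100/4 = 1.9275

1.9275


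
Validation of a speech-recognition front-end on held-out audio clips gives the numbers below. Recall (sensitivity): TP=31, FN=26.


Recall = TP/(TP+FN)
= 31/(31+26)
= 31/57 = 54.39%

54.39%


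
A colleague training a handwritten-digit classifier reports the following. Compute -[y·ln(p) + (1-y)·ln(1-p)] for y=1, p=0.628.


BCE = -[y·ln(p) + (1-y)·ln(1-p)]
= -1·ln(0.628) - 0
= -ln(0.628) = 0.4652

0.4652


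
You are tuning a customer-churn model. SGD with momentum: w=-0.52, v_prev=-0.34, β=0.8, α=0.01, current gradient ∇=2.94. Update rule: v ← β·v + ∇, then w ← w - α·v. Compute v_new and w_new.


v_new = 0.8·-0.34 + 2.94 = -0.272 + 2.94 = 2.668
w_new = -0.52 - 0.01·2.668 = -0.52 - 0.02668 = -0.54668

v_new=2.668, w_new=-0.54668


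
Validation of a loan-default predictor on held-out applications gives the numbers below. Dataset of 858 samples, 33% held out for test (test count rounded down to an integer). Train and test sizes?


Test = ⌊858·33/100⌋ = 283
Train = 858 - 283 = 575

Train: 575, Test: 283


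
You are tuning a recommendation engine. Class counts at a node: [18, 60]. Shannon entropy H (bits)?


Probabilities: [18/78, 60/78] ≈ [0.2308, 0.7692]
H = -((18/78)·log₂(18/78) + (60/78)·log₂(60/78))
  = 0.7793 bits

0.7793 bits


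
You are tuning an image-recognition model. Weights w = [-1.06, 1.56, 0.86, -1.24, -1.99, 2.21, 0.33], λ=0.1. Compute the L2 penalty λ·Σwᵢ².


‖w‖₂² = (-1.06)² + (1.56)² + (0.86)² + (-1.24)² + (-1.99)² + (2.21)² + (0.33)²
     = 1.1236 + 2.4336 + 0.7396 + 1.5376 + 3.9601 + 4.8841 + 0.1089
     = 14.7875
λ·‖w‖₂² = 0.1·14.7875 = 1.47875

1.47875


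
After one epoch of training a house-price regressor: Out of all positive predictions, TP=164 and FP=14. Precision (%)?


Precision = TP/(TP+FP)
= 164/(164+14)
= 164/178 = 92.13%

92.13%


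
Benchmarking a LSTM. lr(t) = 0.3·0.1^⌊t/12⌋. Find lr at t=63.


n_drops = ⌊63/12⌋ = 5
lr = 0.3·0.1^5 = 0.3·0.00001 = 0.000003

0.000003


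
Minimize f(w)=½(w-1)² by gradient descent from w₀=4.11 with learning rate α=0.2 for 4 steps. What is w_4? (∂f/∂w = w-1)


step 1: grad = 4.11-1 = 3.11; w = 4.11 - 0.2·(3.11) = 3.488
step 2: grad = 3.488-1 = 2.488; w = 3.488 - 0.2·(2.488) = 2.9904
step 3: grad = 2.9904-1 = 1.9904; w = 2.9904 - 0.2·(1.9904) = 2.59232
step 4: grad = 2.59232-1 = 1.59232; w = 2.59232 - 0.2·(1.59232) = 2.273856

2.273856


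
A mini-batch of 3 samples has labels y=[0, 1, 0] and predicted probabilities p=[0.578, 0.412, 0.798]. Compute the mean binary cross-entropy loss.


L[0] = -ln(1-0.578) = -ln(0.422) = 0.8627
L[1] = -ln(0.412) = 0.8867
L[2] = -ln(1-0.798) = -ln(0.202) = 1.5995
mean = (0.8627 + 0.8867 + 1.5995)/3 = 1.1163

1.1163


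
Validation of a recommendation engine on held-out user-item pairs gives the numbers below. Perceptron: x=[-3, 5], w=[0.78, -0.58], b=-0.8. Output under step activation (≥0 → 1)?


z = (-3)·(0.78) + (5)·(-0.58) - 0.8
  = -6.04
step(z) = 0 (z<0)

0


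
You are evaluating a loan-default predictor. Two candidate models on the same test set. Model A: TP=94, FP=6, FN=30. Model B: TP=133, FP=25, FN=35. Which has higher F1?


Model A: P=94/100=0.94, R=94/124=0.7581, F1=2PR/(P+R)=2TP/(2TP+FP+FN)=188/224=0.8393
Model B: P=133/158=0.8418, R=133/168=0.7917, F1=2PR/(P+R)=2TP/(2TP+FP+FN)=266/326=0.816
0.8393 > 0.816 → Model A

Model A


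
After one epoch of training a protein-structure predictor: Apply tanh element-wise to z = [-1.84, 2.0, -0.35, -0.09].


tanh(-1.84) = -0.9508
tanh(2.0) = 0.964
tanh(-0.35) = -0.3364
tanh(-0.09) = -0.0898
result = [-0.9508, 0.964, -0.3364, -0.0898]

[-0.9508, 0.964, -0.3364, -0.0898]


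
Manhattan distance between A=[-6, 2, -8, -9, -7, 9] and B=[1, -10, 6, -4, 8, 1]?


d = |-6-1| + |2+ 10| + |-8-6| + |-9+ 4| + |-7-8| + |9-1|
  = 7 + 12 + 14 + 5 + 15 + 8
  = 61

61


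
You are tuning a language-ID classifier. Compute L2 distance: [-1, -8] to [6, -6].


d = √((-1-6)² + (-8+ 6)²)
  = √(49 + 4)
  = √53 = 7.2801

7.2801
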